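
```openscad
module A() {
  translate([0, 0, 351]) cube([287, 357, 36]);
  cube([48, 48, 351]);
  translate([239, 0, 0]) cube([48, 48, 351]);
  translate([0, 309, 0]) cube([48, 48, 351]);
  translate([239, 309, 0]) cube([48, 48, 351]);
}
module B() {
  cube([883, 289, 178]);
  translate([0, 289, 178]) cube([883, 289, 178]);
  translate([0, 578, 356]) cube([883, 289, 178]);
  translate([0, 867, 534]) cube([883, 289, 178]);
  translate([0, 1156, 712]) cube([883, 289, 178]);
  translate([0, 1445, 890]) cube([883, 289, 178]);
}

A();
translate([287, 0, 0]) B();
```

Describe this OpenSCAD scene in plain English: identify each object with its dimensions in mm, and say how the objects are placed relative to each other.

A is a four-legged stool. The seat is 287×357 mm, 36 mm thick, top at z = 387 mm. It stands on four square legs, each 48×48 mm in cross-section, from z = 0 to the seat underside, each flush with a corner of the seat.

B is a straight staircase of 6 solid steps. Each step is 883 mm wide (x), 289 mm deep (y, the going) and 178 mm tall (the rise). The first step rests on the floor; each subsequent step sits one going further in +y and one rise higher in +z, directly behind and above the previous step with no overlap.

The staircase is against the stool's +x side, with their −y faces flush.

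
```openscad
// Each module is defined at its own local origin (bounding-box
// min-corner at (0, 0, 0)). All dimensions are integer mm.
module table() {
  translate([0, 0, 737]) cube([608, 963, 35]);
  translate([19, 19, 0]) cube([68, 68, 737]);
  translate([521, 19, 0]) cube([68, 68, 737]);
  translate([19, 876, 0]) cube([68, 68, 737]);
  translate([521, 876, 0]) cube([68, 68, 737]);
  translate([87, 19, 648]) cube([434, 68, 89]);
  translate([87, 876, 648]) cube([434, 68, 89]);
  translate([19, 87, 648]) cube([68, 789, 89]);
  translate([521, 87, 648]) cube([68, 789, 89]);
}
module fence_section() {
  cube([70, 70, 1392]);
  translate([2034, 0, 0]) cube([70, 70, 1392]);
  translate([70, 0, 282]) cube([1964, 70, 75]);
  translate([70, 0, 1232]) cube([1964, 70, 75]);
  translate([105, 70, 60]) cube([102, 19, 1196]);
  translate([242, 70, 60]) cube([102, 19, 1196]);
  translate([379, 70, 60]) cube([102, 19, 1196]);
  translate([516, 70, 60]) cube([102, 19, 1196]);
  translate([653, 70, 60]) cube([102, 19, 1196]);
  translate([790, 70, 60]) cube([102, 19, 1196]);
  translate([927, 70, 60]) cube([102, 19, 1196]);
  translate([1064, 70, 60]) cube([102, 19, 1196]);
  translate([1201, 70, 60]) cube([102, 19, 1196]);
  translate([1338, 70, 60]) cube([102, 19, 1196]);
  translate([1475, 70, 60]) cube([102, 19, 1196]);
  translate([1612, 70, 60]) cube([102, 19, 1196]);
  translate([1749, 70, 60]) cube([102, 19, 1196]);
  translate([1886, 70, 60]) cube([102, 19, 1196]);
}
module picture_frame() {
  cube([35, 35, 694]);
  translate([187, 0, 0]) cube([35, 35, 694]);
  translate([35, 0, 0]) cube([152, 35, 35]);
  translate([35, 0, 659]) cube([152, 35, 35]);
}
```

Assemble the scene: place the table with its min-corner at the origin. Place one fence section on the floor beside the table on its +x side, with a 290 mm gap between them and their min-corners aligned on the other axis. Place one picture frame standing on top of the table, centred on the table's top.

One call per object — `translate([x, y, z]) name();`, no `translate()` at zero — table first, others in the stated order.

table();
translate([898, 0, 0]) fence_section();
translate([193, 464, 772]) picture_frame();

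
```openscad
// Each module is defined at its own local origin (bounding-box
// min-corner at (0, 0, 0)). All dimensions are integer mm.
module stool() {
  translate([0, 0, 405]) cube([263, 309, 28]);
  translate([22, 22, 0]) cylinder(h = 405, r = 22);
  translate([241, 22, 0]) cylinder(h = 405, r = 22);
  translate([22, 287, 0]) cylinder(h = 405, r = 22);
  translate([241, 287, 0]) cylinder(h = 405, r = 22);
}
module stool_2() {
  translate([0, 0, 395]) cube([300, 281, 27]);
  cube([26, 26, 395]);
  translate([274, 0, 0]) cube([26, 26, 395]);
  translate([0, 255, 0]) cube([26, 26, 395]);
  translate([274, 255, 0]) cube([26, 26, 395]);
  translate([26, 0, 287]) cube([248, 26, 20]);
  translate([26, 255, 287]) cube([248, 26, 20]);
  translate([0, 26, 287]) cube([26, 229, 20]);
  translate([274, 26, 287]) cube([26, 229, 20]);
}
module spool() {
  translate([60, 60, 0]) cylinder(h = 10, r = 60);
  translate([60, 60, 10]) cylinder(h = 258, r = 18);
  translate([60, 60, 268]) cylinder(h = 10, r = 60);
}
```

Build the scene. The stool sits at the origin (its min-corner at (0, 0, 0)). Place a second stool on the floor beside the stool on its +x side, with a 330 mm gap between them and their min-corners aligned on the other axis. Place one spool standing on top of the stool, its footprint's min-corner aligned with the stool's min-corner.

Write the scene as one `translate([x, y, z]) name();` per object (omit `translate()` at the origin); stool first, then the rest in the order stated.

stool();
translate([593, 0, 0]) stool_2();
translate([0, 0, 433]) spool();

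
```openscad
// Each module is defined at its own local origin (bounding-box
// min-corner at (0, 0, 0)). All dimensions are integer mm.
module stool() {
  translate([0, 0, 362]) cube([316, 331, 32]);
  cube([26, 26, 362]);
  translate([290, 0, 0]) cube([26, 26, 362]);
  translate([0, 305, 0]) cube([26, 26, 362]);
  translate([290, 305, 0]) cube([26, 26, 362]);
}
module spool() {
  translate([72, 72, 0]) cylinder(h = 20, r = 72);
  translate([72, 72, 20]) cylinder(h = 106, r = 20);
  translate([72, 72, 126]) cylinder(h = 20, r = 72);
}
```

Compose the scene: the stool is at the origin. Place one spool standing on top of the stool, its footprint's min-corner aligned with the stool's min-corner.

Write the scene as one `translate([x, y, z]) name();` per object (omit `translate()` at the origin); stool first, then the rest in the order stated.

stool();
translate([0, 0, 394]) spool();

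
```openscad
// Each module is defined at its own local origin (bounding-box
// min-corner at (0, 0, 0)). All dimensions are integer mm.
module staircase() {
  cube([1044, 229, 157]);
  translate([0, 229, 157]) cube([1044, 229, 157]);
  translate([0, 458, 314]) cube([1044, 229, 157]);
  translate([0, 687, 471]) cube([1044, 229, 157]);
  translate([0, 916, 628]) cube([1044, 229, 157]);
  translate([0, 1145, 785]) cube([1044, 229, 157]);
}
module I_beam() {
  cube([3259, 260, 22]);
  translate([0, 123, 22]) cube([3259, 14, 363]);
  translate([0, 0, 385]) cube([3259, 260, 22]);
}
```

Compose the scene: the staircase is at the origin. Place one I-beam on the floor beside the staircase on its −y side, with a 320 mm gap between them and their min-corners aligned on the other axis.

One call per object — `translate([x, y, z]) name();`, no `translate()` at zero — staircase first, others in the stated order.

staircase();
translate([0, -580, 0]) I_beam();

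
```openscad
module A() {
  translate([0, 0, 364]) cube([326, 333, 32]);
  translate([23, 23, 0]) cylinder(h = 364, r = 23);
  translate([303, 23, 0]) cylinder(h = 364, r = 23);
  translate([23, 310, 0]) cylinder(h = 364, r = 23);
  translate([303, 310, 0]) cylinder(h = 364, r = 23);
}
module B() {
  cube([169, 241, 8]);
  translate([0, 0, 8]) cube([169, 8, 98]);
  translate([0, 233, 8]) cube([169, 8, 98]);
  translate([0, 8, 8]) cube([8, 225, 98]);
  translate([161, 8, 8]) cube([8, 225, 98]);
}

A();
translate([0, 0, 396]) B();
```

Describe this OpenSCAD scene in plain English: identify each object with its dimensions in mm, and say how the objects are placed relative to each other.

A is a four-legged stool. The seat is 326×333 mm, 32 mm thick, top at z = 396 mm. It stands on four round legs, each 46 mm in diameter, from z = 0 to the seat underside, each leg's axis is inset half a diameter from the nearest pair of seat edges (so the leg's bounding box is flush with the corner).

B is an open-topped rectangular box: outside dimensions 169×241×106 mm, with a uniform wall and base thickness of 8 mm. The base is a full 169×241 slab on the floor; four walls sit on top of the base. The front and back walls (the −y and +y sides) span the full width; the two side walls fit between them.

The open box is on top of the stool.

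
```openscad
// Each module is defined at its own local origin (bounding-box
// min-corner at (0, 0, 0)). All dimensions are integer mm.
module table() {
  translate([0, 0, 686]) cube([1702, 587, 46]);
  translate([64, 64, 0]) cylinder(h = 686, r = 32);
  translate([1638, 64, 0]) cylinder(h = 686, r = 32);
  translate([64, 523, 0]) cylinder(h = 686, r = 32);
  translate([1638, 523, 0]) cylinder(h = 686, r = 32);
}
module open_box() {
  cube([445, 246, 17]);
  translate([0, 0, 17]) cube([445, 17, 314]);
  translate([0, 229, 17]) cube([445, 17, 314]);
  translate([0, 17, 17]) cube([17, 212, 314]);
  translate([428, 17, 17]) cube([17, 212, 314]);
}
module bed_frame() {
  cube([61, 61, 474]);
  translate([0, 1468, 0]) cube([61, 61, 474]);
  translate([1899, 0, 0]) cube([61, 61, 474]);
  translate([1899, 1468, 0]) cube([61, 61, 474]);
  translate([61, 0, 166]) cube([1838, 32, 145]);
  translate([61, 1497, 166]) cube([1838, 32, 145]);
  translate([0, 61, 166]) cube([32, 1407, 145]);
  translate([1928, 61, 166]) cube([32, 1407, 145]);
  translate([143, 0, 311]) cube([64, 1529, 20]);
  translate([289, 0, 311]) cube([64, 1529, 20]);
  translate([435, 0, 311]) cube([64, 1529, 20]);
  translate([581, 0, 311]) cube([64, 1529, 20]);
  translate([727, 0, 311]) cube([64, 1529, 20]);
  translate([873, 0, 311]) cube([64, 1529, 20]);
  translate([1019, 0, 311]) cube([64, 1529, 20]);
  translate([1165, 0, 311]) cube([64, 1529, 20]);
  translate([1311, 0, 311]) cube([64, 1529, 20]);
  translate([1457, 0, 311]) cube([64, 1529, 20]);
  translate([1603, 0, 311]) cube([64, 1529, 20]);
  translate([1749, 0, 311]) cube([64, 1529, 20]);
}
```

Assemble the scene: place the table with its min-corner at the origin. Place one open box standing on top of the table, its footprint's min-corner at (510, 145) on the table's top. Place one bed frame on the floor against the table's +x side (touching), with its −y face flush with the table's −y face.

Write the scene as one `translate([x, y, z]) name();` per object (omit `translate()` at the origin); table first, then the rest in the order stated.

table();
translate([510, 145, 732]) open_box();
translate([1702, 0, 0]) bed_frame();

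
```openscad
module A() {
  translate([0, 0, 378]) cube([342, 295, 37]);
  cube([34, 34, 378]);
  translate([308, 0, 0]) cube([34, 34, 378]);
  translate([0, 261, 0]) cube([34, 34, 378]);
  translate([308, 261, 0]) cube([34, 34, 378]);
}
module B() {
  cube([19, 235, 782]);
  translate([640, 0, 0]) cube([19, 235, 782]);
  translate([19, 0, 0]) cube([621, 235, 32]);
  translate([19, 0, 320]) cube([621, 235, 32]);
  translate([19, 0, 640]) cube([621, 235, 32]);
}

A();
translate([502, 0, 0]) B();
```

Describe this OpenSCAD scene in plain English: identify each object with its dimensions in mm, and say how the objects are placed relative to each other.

A is a simple wooden stool: a rectangular seat 342 mm (x) by 295 mm (y), 37 mm thick, top face at z = 415 mm, on four square legs, each 34×34 mm in cross-section. The legs rest on z = 0, each flush with a corner of the seat.

B is a bookshelf 659 mm wide overall, 235 mm deep and 782 mm tall. The two sides are 19 mm thick vertical panels. 3 horizontal shelves of 32 mm thickness span between the inner faces of the sides; the lowest shelf sits on the floor and shelves are stacked with a clear vertical gap of 288 mm between each pair.

The bookshelf is on the floor beside the stool on its +x side.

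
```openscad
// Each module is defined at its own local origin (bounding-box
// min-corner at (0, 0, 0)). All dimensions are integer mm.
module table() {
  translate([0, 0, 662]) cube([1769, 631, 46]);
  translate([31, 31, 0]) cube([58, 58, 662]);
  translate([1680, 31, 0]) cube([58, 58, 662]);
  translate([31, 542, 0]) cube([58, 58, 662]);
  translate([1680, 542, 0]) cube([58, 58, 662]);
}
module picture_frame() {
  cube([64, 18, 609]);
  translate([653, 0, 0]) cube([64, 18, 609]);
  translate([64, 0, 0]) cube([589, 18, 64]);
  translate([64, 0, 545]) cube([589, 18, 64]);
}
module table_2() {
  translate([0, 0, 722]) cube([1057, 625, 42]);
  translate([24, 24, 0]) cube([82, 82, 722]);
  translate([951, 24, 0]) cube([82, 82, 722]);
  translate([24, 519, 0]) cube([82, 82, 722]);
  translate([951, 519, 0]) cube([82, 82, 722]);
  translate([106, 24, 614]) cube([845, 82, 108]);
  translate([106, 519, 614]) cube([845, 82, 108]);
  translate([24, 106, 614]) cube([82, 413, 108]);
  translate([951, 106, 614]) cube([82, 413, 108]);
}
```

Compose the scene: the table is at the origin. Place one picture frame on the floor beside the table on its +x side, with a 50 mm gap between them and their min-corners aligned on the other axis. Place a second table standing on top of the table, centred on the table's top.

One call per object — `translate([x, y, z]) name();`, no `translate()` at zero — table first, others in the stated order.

table();
translate([1819, 0, 0]) picture_frame();
translate([356, 3, 708]) table_2();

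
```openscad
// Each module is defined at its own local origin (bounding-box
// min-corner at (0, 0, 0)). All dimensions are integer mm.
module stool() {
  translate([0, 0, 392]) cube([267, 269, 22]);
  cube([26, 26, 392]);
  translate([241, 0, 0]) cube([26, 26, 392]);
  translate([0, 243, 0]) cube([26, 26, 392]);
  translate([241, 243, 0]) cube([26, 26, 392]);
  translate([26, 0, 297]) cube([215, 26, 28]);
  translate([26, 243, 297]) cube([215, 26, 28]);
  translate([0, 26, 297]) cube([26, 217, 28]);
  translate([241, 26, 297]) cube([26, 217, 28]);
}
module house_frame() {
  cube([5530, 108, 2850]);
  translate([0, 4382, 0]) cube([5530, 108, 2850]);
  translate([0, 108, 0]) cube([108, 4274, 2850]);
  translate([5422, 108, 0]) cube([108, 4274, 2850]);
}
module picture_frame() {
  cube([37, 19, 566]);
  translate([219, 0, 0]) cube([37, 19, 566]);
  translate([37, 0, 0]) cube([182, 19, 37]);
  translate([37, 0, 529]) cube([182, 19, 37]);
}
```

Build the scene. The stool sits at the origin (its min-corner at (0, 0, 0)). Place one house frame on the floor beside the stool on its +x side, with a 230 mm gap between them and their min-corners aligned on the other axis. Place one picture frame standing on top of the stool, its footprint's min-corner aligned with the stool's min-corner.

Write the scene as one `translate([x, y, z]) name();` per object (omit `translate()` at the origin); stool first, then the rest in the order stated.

stool();
translate([497, 0, 0]) house_frame();
translate([0, 0, 414]) picture_frame();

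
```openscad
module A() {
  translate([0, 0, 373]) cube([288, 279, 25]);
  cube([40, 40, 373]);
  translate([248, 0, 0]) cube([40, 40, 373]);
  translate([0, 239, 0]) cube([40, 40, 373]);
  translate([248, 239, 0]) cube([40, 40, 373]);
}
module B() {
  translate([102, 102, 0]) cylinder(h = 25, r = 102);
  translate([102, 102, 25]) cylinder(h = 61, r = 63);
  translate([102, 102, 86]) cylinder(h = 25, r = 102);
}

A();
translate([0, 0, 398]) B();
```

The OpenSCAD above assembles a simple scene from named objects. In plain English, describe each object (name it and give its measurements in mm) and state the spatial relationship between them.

A is a four-legged stool. The seat is 288×279 mm, 25 mm thick, top at z = 398 mm. It stands on four square legs, each 40×40 mm in cross-section, from z = 0 to the seat underside, each flush with a corner of the seat.

B is a spool: two coaxial disc flanges of radius 102 mm and thickness 25 mm, joined by a core cylinder of radius 63 mm and height 61 mm. The lower flange rests on z = 0 and the three cylinders share a vertical axis.

The spool is on top of the stool.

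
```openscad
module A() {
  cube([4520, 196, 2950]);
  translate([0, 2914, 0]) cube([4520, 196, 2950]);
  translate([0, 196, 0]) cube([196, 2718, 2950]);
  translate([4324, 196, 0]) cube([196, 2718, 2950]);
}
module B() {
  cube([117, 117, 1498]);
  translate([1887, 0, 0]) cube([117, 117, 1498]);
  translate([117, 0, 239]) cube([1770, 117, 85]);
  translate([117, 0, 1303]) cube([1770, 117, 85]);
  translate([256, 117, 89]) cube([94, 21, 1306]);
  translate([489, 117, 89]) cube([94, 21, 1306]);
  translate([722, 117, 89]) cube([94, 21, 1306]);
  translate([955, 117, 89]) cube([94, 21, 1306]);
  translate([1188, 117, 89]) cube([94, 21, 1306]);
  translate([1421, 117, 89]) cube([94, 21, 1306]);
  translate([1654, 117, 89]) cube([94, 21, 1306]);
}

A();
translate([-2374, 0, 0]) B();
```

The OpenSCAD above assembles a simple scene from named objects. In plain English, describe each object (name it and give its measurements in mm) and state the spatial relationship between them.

A is a box-shaped house frame (walls only): outside footprint 4520×3110 mm, wall height 2950 mm, wall thickness 196 mm. The two y-facing walls run the full x-width; the two x-facing walls fit between the inner faces of the y-facing walls.

B is a fence section. Two 117×117 mm posts, 1498 mm tall, stand on the floor with a clear span of 1770 mm between their inner faces. Two horizontal rails of 117×85 mm section span the gap between the posts with their undersides at z = 239 mm and z = 1303 mm, flush with the posts' −y face. 7 pickets, each 94 mm wide, 21 mm thick and 1306 mm tall, are fixed to the +y face of the rails with their bottoms at z = 89 mm, evenly spaced across the span with equal gaps (rounded down to the nearest mm) at the −x end and between each pair — any rounding remainder accumulates at the +x end.

The fence section is on the floor beside the house frame on its −x side.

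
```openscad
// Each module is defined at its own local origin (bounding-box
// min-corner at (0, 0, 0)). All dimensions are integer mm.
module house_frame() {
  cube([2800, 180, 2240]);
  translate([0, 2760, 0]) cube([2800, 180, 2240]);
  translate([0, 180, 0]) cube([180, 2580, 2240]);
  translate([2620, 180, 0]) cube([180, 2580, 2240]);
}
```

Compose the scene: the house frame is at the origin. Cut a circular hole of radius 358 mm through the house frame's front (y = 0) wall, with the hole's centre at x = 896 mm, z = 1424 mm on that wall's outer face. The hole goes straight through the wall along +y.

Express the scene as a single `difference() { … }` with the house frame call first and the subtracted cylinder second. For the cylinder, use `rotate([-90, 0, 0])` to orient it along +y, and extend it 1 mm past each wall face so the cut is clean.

difference() {
  house_frame();
  translate([896, -1, 1424]) rotate([-90, 0, 0]) cylinder(h = 182, r = 358);
}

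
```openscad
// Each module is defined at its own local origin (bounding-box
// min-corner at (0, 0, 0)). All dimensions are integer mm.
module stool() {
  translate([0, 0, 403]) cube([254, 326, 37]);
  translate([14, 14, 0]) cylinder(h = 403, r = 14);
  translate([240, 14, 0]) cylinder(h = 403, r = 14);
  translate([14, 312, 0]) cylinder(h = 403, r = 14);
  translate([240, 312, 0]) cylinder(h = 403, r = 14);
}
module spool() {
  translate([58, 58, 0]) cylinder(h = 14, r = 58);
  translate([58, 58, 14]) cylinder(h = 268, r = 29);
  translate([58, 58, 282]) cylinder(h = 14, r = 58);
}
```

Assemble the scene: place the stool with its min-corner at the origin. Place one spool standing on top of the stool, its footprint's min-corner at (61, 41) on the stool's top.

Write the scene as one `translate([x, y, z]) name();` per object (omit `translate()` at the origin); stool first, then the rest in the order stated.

stool();
translate([61, 41, 440]) spool();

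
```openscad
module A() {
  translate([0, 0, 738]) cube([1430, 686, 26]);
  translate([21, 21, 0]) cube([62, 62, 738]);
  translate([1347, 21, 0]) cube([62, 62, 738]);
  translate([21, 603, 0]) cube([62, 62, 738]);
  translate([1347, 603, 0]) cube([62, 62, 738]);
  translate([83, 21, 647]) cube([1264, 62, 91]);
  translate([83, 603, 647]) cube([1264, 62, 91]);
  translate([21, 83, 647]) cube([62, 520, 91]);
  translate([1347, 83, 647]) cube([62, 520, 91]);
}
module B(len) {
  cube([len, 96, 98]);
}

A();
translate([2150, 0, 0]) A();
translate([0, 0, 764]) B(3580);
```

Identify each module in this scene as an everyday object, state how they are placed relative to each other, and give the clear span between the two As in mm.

A is a table. B is a beam. A beam spans the tops of two tables. The clear span between the two tables is 720 mm.

Second table starts at x = 2150; first ends at x = 1430; clear span = 2150 − 1430 = 720 mm.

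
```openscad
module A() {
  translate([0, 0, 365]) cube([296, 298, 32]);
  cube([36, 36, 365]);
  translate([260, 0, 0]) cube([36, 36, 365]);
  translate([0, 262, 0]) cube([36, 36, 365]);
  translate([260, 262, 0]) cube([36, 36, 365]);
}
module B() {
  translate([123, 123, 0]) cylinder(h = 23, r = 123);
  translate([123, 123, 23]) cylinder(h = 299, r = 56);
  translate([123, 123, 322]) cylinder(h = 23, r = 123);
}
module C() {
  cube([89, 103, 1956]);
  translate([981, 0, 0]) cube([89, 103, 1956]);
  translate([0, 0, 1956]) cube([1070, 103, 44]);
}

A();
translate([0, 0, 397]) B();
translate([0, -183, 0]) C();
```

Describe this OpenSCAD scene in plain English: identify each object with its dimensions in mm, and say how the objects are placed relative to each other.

A is a four-legged stool. The seat is a 296×298×32 mm slab whose top surface is at z = 397 mm; four square legs, each 36×36 mm in cross-section, run from the floor (z = 0) to the underside of the seat, each flush with a corner of the seat.

B is a spool: two coaxial disc flanges of radius 123 mm and thickness 23 mm, joined by a core cylinder of radius 56 mm and height 299 mm. The lower flange rests on z = 0 and the three cylinders share a vertical axis.

C is a door frame. The clear opening is 892 mm wide and 1956 mm high. Two 89 mm wide jambs, 103 mm deep, stand either side of the opening from the floor to the top of the opening. A 44 mm thick head sits across the top of both jambs, spanning the full outside width of the frame.

The spool is on top of the stool. The door frame is on the floor beside the stool on its −y side.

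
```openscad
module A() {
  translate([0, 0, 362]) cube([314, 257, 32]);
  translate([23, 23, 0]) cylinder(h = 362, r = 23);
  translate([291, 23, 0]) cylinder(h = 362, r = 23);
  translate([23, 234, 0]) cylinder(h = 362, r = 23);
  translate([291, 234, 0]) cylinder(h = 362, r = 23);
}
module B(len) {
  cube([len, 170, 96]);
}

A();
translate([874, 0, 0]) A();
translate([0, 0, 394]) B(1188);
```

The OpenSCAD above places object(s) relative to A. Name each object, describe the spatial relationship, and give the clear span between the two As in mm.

A is a stool. B is a beam. A beam spans the tops of two stools. The clear span between the two stools is 560 mm.

Second stool starts at x = 874; first ends at x = 314; clear span = 874 − 314 = 560 mm.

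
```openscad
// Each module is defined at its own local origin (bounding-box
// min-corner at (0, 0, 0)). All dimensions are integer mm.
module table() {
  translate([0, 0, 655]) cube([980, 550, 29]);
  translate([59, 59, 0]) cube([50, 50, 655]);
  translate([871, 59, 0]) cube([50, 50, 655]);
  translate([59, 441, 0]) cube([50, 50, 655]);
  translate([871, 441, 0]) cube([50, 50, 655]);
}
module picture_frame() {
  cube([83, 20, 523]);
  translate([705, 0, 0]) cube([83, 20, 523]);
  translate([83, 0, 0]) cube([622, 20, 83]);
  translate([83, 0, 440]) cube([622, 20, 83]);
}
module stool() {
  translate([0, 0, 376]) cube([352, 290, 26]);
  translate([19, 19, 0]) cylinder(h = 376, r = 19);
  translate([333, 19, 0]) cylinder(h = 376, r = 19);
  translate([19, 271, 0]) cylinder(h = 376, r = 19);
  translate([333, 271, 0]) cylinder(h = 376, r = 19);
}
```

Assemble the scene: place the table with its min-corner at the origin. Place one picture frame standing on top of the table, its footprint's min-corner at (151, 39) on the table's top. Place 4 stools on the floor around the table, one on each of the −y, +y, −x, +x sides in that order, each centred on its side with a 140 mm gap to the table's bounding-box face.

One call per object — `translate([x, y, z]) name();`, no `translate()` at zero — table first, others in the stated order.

table();
translate([151, 39, 684]) picture_frame();
translate([314, -430, 0]) stool();
translate([314, 690, 0]) stool();
translate([-492, 130, 0]) stool();
translate([1120, 130, 0]) stool();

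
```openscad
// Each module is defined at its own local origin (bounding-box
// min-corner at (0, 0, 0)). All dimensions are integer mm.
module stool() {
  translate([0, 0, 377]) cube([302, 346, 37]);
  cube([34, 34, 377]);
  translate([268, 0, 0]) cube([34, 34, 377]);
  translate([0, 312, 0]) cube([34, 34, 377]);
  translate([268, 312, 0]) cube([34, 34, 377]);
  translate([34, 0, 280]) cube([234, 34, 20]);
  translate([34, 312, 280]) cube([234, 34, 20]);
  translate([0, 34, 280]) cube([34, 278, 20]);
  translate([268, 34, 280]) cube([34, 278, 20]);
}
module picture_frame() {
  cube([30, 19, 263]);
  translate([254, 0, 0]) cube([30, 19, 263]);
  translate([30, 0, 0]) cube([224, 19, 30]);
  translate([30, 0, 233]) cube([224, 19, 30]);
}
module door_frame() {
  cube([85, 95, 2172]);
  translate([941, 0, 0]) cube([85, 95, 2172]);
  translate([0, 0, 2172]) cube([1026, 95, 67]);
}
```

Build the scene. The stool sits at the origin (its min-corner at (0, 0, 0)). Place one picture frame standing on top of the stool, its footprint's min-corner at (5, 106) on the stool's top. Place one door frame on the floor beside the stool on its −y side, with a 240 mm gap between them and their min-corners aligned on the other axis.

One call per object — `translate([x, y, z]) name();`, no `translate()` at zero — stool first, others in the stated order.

stool();
translate([5, 106, 414]) picture_frame();
translate([0, -335, 0]) door_frame();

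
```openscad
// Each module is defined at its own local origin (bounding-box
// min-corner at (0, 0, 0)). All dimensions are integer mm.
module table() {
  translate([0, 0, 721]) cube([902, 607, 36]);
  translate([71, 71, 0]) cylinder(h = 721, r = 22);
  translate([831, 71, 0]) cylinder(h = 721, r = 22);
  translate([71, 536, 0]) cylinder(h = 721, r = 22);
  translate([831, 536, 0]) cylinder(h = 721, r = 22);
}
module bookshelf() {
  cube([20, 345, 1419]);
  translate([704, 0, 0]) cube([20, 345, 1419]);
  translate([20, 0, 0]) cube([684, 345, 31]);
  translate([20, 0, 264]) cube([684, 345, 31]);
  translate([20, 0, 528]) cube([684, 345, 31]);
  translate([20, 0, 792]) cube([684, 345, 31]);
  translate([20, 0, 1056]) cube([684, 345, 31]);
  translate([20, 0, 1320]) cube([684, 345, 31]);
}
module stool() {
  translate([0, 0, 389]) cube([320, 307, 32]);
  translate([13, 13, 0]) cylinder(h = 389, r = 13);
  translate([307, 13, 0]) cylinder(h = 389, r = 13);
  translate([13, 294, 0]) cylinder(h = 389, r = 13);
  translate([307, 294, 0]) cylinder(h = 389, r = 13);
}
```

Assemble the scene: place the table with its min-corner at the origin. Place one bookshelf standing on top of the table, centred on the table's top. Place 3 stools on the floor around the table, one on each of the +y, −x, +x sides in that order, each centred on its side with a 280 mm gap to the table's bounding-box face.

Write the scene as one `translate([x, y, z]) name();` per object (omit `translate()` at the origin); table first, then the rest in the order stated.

table();
translate([89, 131, 757]) bookshelf();
translate([291, 887, 0]) stool();
translate([-600, 150, 0]) stool();
translate([1182, 150, 0]) stool();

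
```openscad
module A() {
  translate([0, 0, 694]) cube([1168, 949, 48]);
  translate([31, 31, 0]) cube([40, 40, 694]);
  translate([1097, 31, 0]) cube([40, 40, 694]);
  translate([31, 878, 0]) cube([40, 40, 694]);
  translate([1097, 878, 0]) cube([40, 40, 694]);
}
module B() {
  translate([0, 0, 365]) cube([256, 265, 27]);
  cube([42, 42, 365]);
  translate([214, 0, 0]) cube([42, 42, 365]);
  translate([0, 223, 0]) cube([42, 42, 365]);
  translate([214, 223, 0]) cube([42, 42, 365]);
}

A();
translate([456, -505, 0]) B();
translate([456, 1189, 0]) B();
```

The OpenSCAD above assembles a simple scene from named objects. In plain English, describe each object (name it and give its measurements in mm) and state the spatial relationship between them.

A is a table: top 1168 mm (x) × 949 mm (y), 48 mm thick, upper face at z = 742 mm, on four 40×40 mm square legs, each inset 31 mm from the nearest pair of top edges, running from z = 0 to the bottom of the top.

B is a four-legged stool. The seat is 256×265 mm, 27 mm thick, top at z = 392 mm. It stands on four square legs, each 42×42 mm in cross-section, from z = 0 to the seat underside, each flush with a corner of the seat.

Two stools sit around the table at the −y, +y sides.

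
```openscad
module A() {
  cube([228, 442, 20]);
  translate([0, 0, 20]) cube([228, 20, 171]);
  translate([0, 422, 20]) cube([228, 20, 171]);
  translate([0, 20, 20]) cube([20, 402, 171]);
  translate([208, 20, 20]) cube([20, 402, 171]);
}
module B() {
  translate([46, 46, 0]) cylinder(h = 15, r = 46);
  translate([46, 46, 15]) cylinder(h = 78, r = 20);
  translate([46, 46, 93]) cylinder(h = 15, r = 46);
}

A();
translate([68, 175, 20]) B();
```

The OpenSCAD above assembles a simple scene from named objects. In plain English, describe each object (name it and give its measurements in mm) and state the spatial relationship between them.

A is an open-topped rectangular box: outside dimensions 228×442×191 mm, with a uniform wall and base thickness of 20 mm. The base is a full 228×442 slab on the floor; four walls sit on top of the base. The front and back walls (the −y and +y sides) span the full width; the two side walls fit between them.

B is a spool: two coaxial disc flanges of radius 46 mm and thickness 15 mm, joined by a core cylinder of radius 20 mm and height 78 mm. The lower flange rests on z = 0 and the three cylinders share a vertical axis.

The spool sits inside the open box, centred.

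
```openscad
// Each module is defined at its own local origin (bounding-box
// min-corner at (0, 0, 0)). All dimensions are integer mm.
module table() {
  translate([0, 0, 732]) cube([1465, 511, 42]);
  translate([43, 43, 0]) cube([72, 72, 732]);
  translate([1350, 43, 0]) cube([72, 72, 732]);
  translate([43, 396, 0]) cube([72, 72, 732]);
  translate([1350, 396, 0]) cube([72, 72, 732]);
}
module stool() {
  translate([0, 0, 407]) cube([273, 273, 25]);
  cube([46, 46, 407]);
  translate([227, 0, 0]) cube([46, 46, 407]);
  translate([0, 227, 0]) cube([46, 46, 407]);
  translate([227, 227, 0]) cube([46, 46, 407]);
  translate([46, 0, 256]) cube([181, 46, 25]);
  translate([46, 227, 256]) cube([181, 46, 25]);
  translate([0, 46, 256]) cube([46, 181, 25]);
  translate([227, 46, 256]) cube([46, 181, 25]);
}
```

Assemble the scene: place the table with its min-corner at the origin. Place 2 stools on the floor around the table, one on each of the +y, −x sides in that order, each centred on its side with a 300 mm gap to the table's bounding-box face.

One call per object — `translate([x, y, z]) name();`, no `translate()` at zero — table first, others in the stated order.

table();
translate([596, 811, 0]) stool();
translate([-573, 119, 0]) stool();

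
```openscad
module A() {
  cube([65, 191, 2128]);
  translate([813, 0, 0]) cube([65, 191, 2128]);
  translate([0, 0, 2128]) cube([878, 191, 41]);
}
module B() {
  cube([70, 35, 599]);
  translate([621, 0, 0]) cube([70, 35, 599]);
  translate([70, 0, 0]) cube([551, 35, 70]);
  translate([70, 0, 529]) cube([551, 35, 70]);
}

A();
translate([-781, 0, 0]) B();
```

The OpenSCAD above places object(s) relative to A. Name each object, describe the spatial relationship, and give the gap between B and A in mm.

The picture frame's nearest face is 90 mm from the door frame's −x face.

A is a door frame. B is a picture frame. The picture frame is on the floor beside the door frame on its −x side. The gap between the picture frame and the door frame is 90 mm.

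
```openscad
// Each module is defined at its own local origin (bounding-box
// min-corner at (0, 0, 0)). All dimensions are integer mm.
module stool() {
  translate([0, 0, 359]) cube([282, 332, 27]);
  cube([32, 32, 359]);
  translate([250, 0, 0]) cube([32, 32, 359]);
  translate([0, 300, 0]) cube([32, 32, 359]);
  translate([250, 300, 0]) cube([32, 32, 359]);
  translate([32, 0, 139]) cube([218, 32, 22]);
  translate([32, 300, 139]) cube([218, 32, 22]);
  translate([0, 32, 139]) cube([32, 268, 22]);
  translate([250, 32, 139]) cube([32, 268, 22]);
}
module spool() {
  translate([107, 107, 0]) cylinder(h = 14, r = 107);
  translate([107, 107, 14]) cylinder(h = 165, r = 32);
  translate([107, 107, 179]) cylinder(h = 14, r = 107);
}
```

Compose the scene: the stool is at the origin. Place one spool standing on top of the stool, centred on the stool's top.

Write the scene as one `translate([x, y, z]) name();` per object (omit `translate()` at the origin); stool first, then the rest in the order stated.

stool();
translate([34, 59, 386]) spool();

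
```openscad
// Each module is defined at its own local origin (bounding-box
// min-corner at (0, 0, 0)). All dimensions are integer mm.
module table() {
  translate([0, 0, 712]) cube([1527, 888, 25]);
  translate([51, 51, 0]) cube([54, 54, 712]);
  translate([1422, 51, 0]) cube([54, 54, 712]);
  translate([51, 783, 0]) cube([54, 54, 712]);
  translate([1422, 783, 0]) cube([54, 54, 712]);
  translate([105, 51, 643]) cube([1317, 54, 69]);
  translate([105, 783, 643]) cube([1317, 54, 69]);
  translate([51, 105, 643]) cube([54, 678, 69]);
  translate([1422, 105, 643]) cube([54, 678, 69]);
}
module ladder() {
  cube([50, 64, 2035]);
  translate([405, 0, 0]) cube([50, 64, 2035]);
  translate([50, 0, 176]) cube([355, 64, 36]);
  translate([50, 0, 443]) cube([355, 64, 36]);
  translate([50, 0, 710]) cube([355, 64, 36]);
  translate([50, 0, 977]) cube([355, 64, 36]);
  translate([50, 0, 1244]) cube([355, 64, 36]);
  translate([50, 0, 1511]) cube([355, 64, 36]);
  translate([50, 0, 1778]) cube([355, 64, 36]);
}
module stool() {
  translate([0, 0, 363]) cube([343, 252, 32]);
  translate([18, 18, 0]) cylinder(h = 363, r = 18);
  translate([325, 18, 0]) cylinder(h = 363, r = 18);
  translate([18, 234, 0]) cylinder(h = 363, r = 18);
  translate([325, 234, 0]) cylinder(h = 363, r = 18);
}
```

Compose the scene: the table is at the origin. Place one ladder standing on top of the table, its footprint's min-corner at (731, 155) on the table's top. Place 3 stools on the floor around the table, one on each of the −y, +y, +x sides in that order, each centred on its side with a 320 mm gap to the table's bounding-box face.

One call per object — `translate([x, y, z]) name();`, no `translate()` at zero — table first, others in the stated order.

table();
translate([731, 155, 737]) ladder();
translate([592, -572, 0]) stool();
translate([592, 1208, 0]) stool();
translate([1847, 318, 0]) stool();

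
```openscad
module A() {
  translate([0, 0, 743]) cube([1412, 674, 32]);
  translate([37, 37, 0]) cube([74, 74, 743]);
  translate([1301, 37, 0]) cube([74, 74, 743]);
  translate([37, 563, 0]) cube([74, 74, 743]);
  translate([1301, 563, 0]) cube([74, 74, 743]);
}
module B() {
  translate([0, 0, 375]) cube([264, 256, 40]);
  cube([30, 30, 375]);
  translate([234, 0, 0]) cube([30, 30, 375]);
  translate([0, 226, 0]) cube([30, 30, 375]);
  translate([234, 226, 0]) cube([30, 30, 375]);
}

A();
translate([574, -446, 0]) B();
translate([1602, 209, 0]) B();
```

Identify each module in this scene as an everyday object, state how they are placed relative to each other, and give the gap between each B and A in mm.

A is a table. B is a stool. Two stools sit around the table at the −y, +x sides. The gap between each stool and the table is 190 mm.

Each stool's nearest face is 190 mm from the table's bounding box.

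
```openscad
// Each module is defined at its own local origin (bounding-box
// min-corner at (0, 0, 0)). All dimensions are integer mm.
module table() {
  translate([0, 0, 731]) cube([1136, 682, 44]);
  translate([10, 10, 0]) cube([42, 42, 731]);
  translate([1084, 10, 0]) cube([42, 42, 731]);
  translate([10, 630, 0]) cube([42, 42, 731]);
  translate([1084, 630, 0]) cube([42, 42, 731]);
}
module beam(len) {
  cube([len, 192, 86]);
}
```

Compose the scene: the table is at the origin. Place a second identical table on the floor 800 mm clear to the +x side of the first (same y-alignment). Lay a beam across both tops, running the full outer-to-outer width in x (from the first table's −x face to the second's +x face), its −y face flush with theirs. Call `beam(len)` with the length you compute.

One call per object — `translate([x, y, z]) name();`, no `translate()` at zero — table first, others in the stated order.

table();
translate([1936, 0, 0]) table();
translate([0, 0, 775]) beam(3072);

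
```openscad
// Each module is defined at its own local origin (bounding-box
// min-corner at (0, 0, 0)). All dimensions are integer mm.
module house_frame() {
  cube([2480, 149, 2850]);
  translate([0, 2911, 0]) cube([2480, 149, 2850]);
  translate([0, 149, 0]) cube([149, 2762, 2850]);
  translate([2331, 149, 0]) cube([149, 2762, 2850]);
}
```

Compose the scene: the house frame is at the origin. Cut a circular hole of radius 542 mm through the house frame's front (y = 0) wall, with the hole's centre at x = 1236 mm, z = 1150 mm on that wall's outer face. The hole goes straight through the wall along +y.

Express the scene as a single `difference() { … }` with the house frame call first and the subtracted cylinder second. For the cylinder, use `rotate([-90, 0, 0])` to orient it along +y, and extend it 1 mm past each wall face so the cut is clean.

difference() {
  house_frame();
  translate([1236, -1, 1150]) rotate([-90, 0, 0]) cylinder(h = 151, r = 542);
}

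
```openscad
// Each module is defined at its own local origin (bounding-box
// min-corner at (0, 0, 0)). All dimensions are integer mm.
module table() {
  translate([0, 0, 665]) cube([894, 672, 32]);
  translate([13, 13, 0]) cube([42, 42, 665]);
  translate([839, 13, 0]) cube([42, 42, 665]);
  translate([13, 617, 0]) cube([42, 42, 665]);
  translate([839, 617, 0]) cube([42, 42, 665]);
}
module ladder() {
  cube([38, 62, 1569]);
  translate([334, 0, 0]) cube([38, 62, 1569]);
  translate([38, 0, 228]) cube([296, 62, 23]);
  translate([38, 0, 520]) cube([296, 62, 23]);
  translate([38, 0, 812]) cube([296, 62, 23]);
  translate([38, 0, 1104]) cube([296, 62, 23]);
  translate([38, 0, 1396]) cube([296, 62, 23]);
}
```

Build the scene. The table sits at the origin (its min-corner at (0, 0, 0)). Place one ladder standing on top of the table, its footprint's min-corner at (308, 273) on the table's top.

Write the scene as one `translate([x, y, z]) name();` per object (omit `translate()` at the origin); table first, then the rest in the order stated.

table();
translate([308, 273, 697]) ladder();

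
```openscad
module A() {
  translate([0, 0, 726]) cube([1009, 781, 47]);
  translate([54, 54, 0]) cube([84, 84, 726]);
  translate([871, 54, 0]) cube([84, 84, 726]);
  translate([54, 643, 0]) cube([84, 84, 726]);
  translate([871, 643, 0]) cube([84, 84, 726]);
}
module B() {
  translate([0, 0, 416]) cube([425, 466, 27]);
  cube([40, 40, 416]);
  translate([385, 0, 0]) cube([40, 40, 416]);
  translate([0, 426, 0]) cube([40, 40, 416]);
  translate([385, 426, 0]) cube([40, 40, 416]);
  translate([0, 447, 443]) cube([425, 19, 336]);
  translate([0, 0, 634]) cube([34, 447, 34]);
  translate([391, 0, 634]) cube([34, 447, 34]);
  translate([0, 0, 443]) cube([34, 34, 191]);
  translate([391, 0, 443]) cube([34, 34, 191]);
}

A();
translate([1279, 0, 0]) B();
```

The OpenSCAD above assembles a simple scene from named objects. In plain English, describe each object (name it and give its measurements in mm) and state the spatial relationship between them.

A is a rectangular dining table. The top is 1009×781×47 mm with its upper surface at z = 773 mm. It stands on four 84×84 mm square legs, each inset 54 mm from the nearest pair of top edges, running from the floor to the underside of the top.

B is a chair: 425×466 mm seat, 27 mm thick, top at z = 443 mm, on four 40 mm square corner legs flush with the seat edges. A 19 mm thick backrest slab spans the full seat width, extending 336 mm above the seat top, its back face flush with the seat's +y edge. Two armrests of 34×34 mm section run along each side from the seat's front edge to the front of the backrest, top faces 225 mm above the seat top and outer faces flush with the seat's x-edges; a 34×34 mm post under the front of each armrest stands on the seat at the front corner.

The chair is on the floor beside the table on its +x side.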